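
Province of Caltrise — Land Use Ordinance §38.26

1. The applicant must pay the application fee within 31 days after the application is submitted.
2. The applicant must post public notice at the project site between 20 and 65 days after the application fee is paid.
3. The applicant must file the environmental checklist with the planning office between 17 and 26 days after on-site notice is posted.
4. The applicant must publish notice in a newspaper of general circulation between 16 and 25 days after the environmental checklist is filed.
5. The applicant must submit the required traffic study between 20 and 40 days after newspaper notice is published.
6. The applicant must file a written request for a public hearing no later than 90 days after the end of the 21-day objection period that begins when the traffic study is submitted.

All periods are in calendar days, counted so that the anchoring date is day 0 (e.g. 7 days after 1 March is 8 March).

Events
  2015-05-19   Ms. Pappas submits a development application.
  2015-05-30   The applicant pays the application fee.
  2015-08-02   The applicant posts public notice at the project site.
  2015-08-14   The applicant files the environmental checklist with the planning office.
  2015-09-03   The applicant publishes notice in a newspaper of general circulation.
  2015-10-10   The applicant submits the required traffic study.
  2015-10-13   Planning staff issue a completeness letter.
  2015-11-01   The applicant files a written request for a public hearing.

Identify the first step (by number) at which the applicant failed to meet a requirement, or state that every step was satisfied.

Step 1 — counting 31 days from 2015-05-19 (when the application is submitted) gives a deadline of 2015-06-19; done 2015-05-30 — timely.
Step 2 — 20 and 65 days from 2015-05-30 (when the application fee is paid) are 2015-06-19 and 2015-08-03 respectively; 2015-08-02 falls inside that range.
Step 3 — 17 and 26 days from 2015-08-02 (when on-site notice is posted) are 2015-08-19 and 2015-08-28 respectively; 2015-08-14 is 5 days too early.

Step 3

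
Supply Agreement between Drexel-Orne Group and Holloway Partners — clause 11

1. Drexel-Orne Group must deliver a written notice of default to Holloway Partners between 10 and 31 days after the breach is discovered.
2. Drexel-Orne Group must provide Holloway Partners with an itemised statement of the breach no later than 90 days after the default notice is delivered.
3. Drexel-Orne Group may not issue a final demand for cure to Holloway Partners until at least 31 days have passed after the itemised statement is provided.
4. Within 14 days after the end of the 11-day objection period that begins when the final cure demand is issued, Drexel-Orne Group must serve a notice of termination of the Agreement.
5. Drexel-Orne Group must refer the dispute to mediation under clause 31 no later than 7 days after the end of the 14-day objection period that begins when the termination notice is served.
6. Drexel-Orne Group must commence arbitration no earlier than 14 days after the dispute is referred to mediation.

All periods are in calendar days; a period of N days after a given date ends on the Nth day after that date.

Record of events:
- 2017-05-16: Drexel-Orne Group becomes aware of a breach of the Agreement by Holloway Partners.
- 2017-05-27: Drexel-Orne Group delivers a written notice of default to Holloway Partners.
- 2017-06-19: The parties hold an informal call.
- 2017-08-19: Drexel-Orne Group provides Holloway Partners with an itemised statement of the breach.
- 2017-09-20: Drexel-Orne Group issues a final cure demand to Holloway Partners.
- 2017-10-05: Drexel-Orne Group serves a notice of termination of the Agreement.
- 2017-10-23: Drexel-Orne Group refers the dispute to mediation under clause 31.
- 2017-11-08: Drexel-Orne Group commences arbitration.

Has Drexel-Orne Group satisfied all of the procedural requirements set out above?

Yes

(1) the permitted window runs from 2017-05-16 + 10 = 2017-05-26 to 2017-05-16 + 31 = 2017-06-16; done 2017-05-27 — within the window.
(2) due by 2017-05-27 + 90 days = 2017-08-25; completed 2017-08-19, before the deadline.
(3) permitted from 2017-08-19 + 31 days = 2017-09-19 onward; done 2017-09-20, after the minimum wait.
(4) due by 2017-10-01 + 14 days = 2017-10-15; 2017-10-05 is within that limit.
(5) due by 2017-10-19 + 7 days = 2017-10-26; done 2017-10-23 — timely.
(6) permitted from 2017-10-23 + 14 days = 2017-11-06 onward; done 2017-11-08, after the minimum wait.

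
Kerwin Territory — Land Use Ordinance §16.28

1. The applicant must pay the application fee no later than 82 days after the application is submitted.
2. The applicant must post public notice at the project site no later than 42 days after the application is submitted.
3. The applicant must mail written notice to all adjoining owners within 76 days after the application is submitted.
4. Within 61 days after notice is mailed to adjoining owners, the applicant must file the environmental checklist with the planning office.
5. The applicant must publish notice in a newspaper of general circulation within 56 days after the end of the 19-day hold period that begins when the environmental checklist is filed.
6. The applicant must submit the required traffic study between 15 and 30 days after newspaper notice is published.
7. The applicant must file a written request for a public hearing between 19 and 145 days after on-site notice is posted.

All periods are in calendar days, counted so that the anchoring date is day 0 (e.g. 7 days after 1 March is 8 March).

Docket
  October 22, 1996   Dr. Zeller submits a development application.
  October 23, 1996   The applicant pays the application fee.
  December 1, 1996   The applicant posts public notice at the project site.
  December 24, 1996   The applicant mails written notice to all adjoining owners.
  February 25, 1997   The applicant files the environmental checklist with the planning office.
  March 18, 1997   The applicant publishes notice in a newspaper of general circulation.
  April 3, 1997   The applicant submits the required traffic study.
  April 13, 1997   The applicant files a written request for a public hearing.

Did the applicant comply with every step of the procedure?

No

Step 1: 82 days after October 22, 1996 (when the application is submitted) is January 12, 1997; completed October 23, 1996, before the deadline.
Step 2: 42 days after October 22, 1996 (when the application is submitted) is December 3, 1996; December 1, 1996 is within that limit.
Step 3: 76 days after October 22, 1996 (when the application is submitted) is January 6, 1997; completed December 24, 1996, before the deadline.
Step 4: 61 days after December 24, 1996 (when notice is mailed to adjoining owners) is February 23, 1997; not done until February 25, 1997, 2 days after the deadline.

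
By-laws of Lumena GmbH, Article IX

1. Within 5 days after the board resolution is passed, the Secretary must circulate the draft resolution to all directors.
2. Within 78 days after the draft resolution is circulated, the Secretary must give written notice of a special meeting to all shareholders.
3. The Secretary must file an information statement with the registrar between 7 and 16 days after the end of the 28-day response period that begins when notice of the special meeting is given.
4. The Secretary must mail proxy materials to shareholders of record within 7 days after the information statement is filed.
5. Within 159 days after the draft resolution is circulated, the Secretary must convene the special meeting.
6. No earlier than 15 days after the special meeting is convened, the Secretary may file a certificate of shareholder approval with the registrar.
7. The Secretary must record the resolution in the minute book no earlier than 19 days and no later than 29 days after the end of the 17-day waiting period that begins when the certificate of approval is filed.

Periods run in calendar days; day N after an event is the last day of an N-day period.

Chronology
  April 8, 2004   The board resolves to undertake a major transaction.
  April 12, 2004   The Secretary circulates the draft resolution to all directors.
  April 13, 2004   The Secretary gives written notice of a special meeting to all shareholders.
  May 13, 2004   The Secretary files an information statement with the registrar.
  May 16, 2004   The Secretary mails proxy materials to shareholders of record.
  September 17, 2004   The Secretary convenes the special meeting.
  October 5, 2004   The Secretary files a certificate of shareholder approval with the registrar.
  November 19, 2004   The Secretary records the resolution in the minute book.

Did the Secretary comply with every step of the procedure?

No

(1) due by April 8, 2004 + 5 days = April 13, 2004; April 12, 2004 is within that limit.
(2) due by April 12, 2004 + 78 days = June 29, 2004; done April 13, 2004 — timely.
(3) the permitted window runs from May 11, 2004 + 7 = May 18, 2004 to May 11, 2004 + 16 = May 27, 2004; done May 13, 2004 — 5 days before the window opened.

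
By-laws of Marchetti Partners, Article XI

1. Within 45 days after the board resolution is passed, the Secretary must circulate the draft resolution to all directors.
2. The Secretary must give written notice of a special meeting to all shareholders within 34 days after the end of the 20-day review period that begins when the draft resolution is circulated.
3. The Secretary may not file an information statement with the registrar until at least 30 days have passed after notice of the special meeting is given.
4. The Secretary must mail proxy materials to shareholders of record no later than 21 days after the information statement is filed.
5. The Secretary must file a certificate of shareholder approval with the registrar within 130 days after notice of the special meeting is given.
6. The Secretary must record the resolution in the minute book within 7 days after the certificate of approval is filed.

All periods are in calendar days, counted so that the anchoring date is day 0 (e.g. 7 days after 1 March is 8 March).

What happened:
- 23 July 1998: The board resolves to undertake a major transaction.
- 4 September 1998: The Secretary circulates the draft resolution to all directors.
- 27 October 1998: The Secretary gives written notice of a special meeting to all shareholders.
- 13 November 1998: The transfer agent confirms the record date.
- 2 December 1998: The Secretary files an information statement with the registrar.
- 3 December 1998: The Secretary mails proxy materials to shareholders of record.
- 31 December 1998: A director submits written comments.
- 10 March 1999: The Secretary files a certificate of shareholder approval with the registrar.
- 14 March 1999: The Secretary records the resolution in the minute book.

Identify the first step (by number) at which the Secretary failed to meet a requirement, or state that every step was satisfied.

Step 1 — counting 45 days from 23 July 1998 (when the board resolution is passed) gives a deadline of 6 September 1998; 4 September 1998 is within that limit.
Step 2 — counting 34 days from 24 September 1998 (end of the 20-day review period, which began when the draft resolution is circulated on 4 September 1998) gives a deadline of 28 October 1998; 27 October 1998 is within that limit.
Step 3 — must wait 30 days from 27 October 1998 (when notice of the special meeting is given), so not before 26 November 1998; done 2 December 1998 — permitted.
Step 4 — counting 21 days from 2 December 1998 (when the information statement is filed) gives a deadline of 23 December 1998; 3 December 1998 is within that limit.
Step 5 — counting 130 days from 27 October 1998 (when notice of the special meeting is given) gives a deadline of 6 March 1999; not done until 10 March 1999, 4 days after the deadline.

Step 5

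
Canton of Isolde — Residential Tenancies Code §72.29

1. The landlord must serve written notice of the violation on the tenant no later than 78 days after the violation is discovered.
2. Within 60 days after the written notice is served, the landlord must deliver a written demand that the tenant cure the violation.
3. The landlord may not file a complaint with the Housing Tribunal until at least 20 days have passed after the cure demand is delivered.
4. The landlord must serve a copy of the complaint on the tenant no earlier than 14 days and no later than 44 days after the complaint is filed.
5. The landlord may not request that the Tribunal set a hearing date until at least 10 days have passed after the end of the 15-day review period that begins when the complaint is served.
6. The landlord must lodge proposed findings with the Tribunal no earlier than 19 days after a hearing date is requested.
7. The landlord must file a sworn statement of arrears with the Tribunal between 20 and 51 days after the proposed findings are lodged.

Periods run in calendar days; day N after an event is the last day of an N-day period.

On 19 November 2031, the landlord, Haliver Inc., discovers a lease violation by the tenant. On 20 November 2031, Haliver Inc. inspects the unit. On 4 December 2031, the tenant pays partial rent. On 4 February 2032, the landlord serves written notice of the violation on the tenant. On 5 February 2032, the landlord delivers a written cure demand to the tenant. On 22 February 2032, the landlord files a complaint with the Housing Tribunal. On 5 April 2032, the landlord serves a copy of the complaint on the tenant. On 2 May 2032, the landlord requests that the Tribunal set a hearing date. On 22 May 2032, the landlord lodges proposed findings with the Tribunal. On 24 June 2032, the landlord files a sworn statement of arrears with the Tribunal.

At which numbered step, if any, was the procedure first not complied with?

Step 3

Step 1 — counting 78 days from 19 November 2031 (when the violation is discovered) gives a deadline of 5 February 2032; completed 4 February 2032, before the deadline.
Step 2 — counting 60 days from 4 February 2032 (when the written notice is served) gives a deadline of 4 April 2032; completed 5 February 2032, before the deadline.
Step 3 — must wait 20 days from 5 February 2032 (when the cure demand is delivered), so not before 25 February 2032; acted on 22 February 2032, 3 days prematurely.
Later steps need not be reached.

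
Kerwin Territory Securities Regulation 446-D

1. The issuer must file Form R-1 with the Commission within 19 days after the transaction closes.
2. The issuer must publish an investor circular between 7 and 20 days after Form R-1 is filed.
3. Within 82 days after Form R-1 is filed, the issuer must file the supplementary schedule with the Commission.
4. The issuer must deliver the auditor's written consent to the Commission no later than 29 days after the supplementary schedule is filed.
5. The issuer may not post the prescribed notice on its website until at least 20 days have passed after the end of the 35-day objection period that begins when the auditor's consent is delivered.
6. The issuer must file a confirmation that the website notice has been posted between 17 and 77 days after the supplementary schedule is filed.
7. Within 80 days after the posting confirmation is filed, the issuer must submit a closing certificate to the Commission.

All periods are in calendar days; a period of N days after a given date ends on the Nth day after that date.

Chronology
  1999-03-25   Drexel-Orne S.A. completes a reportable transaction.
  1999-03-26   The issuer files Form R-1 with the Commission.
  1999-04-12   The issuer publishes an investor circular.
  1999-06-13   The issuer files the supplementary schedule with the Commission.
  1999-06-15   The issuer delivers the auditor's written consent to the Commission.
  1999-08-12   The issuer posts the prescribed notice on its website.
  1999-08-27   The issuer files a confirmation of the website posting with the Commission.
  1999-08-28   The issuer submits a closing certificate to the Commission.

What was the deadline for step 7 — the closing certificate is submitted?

1999-11-15

Step 7 runs from 1999-08-27, when the posting confirmation is filed. 80 days after 1999-08-27 is 1999-11-15.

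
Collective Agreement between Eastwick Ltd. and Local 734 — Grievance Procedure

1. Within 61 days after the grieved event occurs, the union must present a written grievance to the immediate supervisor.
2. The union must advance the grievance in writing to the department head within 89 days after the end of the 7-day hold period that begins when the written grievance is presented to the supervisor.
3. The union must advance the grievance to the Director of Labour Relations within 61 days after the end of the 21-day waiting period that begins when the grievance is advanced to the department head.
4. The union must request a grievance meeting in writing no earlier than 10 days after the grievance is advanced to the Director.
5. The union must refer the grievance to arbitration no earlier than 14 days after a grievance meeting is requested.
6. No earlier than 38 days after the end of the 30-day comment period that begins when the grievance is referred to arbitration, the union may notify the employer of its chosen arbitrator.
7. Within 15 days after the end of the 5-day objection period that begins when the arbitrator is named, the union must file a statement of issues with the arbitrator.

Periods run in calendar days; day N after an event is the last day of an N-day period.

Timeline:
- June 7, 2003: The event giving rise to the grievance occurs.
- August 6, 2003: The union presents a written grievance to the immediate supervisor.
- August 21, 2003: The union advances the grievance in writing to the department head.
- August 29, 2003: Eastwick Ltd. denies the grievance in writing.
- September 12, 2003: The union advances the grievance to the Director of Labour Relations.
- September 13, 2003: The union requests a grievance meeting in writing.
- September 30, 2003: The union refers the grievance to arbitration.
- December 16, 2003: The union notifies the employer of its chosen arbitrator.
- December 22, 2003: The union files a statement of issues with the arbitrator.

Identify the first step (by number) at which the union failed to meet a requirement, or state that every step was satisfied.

Step 1: 61 days after June 7, 2003 (when the grieved event occurs) is August 7, 2003; done August 6, 2003 — timely.
Step 2: 89 days after August 13, 2003 (end of the 7-day hold period, which began when the written grievance is presented to the supervisor on August 6, 2003) is November 10, 2003; done August 21, 2003 — timely.
Step 3: 61 days after September 11, 2003 (end of the 21-day waiting period, which began when the grievance is advanced to the department head on August 21, 2003) is November 11, 2003; completed September 12, 2003, before the deadline.
Step 4: the earliest permitted date is 10 days after September 12, 2003 (when the grievance is advanced to the Director), i.e. September 22, 2003; September 13, 2003 is 9 days before the earliest permitted date.
Later steps need not be reached.

Step 4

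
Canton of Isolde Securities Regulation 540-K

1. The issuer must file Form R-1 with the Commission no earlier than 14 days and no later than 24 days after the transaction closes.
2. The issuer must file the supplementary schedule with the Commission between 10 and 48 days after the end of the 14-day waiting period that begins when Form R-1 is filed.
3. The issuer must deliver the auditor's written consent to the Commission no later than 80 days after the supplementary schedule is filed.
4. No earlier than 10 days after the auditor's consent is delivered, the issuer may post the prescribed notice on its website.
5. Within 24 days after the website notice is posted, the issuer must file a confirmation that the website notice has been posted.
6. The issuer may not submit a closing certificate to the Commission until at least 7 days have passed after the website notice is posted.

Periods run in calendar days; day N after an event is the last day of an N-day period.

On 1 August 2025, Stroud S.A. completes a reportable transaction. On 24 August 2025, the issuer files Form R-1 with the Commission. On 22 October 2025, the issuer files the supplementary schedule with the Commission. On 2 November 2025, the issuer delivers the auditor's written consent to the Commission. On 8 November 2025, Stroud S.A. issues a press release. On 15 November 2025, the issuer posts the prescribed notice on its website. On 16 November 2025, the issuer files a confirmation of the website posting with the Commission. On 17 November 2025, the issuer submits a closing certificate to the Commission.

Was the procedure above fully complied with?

No

Step 1: the window is 14–24 days after 1 August 2025 (when the transaction closes), so 15 August 2025 through 25 August 2025; done 24 August 2025 — within the window.
Step 2: the window is 10–48 days after 7 September 2025 (end of the 14-day waiting period, which began when Form R-1 is filed on 24 August 2025), so 17 September 2025 through 25 October 2025; done 22 October 2025, which is between those dates.
Step 3: 80 days after 22 October 2025 (when the supplementary schedule is filed) is 10 January 2026; completed 2 November 2025, before the deadline.
Step 4: the earliest permitted date is 10 days after 2 November 2025 (when the auditor's consent is delivered), i.e. 12 November 2025; 15 November 2025 is on or after that date.
Step 5: 24 days after 15 November 2025 (when the website notice is posted) is 9 December 2025; completed 16 November 2025, before the deadline.
Step 6: the earliest permitted date is 7 days after 15 November 2025 (when the website notice is posted), i.e. 22 November 2025; acted on 17 November 2025, 5 days prematurely.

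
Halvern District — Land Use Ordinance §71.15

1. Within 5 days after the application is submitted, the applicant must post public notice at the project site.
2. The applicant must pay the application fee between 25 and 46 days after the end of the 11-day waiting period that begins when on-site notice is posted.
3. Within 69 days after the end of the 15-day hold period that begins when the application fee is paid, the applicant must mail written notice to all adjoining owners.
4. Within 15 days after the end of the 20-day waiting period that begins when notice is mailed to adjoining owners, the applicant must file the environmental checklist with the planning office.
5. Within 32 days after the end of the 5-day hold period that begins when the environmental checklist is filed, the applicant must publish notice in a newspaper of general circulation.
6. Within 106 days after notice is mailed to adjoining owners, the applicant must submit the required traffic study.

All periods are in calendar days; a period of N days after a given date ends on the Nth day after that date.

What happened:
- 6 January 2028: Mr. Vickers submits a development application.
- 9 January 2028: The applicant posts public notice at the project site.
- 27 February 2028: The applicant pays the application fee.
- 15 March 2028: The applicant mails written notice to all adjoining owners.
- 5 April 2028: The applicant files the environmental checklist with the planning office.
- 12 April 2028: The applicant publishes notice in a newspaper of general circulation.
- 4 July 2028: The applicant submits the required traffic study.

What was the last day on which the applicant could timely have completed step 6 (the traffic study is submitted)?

29 June 2028

Step 6 runs from 15 March 2028, when notice is mailed to adjoining owners. 106 days after 15 March 2028 is 29 June 2028.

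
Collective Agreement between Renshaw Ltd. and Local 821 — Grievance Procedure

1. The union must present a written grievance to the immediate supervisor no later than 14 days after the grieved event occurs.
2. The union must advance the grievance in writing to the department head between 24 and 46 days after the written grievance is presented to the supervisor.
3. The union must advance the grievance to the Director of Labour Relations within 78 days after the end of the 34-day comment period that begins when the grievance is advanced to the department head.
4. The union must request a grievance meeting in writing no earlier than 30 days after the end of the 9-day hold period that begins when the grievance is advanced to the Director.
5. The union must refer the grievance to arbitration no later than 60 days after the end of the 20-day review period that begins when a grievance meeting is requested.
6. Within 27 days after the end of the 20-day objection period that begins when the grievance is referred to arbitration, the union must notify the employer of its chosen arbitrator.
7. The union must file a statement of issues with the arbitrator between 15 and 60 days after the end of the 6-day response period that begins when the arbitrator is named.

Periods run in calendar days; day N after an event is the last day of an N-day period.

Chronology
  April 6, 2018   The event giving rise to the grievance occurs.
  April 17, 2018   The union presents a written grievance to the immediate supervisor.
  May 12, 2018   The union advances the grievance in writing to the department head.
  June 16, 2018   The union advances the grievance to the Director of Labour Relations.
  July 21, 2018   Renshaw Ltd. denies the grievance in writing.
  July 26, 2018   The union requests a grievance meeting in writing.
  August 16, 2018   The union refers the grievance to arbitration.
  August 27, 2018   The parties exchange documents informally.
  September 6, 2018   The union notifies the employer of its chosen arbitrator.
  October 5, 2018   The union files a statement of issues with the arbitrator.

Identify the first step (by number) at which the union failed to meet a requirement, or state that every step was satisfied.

None — every step was satisfied

Step 1: 14 days after April 6, 2018 (when the grieved event occurs) is April 20, 2018; completed April 17, 2018, before the deadline.
Step 2: the window is 24–46 days after April 17, 2018 (when the written grievance is presented to the supervisor), so May 11, 2018 through June 2, 2018; May 12, 2018 falls inside that range.
Step 3: 78 days after June 15, 2018 (end of the 34-day comment period, which began when the grievance is advanced to the department head on May 12, 2018) is September 1, 2018; done June 16, 2018 — timely.
Step 4: the earliest permitted date is 30 days after June 25, 2018 (end of the 9-day hold period, which began when the grievance is advanced to the Director on June 16, 2018), i.e. July 25, 2018; done July 26, 2018, after the minimum wait.
Step 5: 60 days after August 15, 2018 (end of the 20-day review period, which began when a grievance meeting is requested on July 26, 2018) is October 14, 2018; completed August 16, 2018, before the deadline.
Step 6: 27 days after September 5, 2018 (end of the 20-day objection period, which began when the grievance is referred to arbitration on August 16, 2018) is October 2, 2018; September 6, 2018 is within that limit.
Step 7: the window is 15–60 days after September 12, 2018 (end of the 6-day response period, which began when the arbitrator is named on September 6, 2018), so September 27, 2018 through November 11, 2018; October 5, 2018 falls inside that range.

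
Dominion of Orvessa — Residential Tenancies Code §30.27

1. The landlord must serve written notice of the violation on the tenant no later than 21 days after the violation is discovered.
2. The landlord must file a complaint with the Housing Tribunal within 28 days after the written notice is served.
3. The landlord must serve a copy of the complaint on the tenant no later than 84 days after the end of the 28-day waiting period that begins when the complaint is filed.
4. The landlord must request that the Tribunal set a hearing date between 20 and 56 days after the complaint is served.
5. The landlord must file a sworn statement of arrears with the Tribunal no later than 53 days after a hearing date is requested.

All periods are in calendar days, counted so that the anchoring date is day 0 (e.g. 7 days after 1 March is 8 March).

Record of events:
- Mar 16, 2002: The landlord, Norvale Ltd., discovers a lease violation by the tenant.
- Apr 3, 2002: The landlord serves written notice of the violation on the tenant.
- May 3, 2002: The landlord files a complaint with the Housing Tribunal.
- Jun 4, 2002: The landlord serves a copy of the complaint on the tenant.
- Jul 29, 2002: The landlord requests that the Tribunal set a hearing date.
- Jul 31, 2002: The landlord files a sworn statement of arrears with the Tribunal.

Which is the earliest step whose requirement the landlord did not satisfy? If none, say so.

(1) due by Mar 16, 2002 + 21 days = Apr 6, 2002; done Apr 3, 2002 — timely.
(2) due by Apr 3, 2002 + 28 days = May 1, 2002; May 3, 2002 misses that deadline by 2 days.

Step 2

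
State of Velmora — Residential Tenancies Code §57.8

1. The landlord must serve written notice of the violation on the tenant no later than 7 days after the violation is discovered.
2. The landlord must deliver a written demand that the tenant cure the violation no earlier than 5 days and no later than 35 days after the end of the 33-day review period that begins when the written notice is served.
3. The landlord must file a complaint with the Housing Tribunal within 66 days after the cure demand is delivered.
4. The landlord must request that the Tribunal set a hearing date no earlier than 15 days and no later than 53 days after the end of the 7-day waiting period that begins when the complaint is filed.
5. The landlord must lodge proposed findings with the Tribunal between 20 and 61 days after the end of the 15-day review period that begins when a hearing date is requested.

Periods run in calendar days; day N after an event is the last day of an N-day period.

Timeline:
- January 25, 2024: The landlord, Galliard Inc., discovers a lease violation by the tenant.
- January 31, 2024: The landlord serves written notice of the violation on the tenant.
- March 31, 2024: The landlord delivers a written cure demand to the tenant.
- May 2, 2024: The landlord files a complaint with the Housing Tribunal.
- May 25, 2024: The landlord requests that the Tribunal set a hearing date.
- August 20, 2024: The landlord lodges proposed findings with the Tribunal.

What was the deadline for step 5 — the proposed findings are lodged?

August 9, 2024

A hearing date is requested on May 25, 2024; the 15-day review period therefore ends June 9, 2024, and step 5 runs from that date. The window is 20–61 days after June 9, 2024; it closes on August 9, 2024.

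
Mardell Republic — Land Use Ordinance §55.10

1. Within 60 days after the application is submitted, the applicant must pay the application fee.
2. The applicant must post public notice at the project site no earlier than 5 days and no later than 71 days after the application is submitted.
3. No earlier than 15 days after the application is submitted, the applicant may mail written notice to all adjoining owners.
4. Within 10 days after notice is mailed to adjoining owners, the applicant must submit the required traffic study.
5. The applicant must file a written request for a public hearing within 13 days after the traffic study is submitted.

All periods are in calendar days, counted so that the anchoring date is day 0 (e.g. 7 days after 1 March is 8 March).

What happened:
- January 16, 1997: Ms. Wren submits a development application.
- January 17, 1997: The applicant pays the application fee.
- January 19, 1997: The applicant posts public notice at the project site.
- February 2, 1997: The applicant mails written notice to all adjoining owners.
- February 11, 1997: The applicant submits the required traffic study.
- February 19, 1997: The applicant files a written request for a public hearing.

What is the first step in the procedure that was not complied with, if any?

Step 1: 60 days after January 16, 1997 (when the application is submitted) is March 17, 1997; completed January 17, 1997, before the deadline.
Step 2: the window is 5–71 days after January 16, 1997 (when the application is submitted), so January 21, 1997 through March 28, 1997; done January 19, 1997 — 2 days before the window opened.
That is the first point of non-compliance.

Step 2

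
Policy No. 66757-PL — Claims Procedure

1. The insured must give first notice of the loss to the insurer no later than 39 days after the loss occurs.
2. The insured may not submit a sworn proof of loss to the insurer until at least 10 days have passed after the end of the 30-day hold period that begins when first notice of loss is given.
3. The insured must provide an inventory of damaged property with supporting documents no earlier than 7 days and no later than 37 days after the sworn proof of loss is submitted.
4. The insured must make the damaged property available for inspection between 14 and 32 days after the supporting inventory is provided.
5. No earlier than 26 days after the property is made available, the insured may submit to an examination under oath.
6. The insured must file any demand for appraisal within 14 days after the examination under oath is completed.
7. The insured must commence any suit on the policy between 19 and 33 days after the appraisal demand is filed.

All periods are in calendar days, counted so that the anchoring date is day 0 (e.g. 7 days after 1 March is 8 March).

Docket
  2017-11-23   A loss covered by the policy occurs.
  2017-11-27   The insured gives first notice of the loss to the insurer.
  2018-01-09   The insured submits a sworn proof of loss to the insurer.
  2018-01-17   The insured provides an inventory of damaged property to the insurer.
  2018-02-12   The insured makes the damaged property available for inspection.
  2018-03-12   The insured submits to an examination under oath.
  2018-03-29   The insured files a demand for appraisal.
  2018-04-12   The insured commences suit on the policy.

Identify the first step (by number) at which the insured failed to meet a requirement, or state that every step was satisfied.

Step 6

Step 1: 39 days after 2017-11-23 (when the loss occurs) is 2018-01-01; completed 2017-11-27, before the deadline.
Step 2: the earliest permitted date is 10 days after 2017-12-27 (end of the 30-day hold period, which began when first notice of loss is given on 2017-11-27), i.e. 2018-01-06; done 2018-01-09, after the minimum wait.
Step 3: the window is 7–37 days after 2018-01-09 (when the sworn proof of loss is submitted), so 2018-01-16 through 2018-02-15; done 2018-01-17 — within the window.
Step 4: the window is 14–32 days after 2018-01-17 (when the supporting inventory is provided), so 2018-01-31 through 2018-02-18; done 2018-02-12 — within the window.
Step 5: the earliest permitted date is 26 days after 2018-02-12 (when the property is made available), i.e. 2018-03-10; done 2018-03-12 — permitted.
Step 6: 14 days after 2018-03-12 (when the examination under oath is completed) is 2018-03-26; 2018-03-29 misses that deadline by 3 days.
That is the first point of non-compliance.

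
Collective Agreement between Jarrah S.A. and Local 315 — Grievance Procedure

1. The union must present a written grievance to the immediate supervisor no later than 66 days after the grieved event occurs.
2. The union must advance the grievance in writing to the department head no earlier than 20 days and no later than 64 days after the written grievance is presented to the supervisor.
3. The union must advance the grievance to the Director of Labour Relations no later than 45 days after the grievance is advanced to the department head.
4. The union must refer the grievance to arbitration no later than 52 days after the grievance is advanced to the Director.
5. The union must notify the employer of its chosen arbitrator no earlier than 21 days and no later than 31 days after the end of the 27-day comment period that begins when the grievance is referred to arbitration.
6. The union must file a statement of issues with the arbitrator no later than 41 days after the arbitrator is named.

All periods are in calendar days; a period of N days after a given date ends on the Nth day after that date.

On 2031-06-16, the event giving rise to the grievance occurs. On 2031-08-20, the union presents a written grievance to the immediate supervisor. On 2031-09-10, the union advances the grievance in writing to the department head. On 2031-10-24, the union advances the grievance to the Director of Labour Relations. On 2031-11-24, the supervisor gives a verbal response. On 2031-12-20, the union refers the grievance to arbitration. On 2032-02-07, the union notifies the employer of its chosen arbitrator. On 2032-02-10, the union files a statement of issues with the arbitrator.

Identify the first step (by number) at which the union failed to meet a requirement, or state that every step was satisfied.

Step 4

(1) due by 2031-06-16 + 66 days = 2031-08-21; 2031-08-20 is within that limit.
(2) the permitted window runs from 2031-08-20 + 20 = 2031-09-09 to 2031-08-20 + 64 = 2031-10-23; 2031-09-10 falls inside that range.
(3) due by 2031-09-10 + 45 days = 2031-10-25; done 2031-10-24 — timely.
(4) due by 2031-10-24 + 52 days = 2031-12-15; 2031-12-20 misses that deadline by 5 days.
The procedure was therefore not followed at step 4.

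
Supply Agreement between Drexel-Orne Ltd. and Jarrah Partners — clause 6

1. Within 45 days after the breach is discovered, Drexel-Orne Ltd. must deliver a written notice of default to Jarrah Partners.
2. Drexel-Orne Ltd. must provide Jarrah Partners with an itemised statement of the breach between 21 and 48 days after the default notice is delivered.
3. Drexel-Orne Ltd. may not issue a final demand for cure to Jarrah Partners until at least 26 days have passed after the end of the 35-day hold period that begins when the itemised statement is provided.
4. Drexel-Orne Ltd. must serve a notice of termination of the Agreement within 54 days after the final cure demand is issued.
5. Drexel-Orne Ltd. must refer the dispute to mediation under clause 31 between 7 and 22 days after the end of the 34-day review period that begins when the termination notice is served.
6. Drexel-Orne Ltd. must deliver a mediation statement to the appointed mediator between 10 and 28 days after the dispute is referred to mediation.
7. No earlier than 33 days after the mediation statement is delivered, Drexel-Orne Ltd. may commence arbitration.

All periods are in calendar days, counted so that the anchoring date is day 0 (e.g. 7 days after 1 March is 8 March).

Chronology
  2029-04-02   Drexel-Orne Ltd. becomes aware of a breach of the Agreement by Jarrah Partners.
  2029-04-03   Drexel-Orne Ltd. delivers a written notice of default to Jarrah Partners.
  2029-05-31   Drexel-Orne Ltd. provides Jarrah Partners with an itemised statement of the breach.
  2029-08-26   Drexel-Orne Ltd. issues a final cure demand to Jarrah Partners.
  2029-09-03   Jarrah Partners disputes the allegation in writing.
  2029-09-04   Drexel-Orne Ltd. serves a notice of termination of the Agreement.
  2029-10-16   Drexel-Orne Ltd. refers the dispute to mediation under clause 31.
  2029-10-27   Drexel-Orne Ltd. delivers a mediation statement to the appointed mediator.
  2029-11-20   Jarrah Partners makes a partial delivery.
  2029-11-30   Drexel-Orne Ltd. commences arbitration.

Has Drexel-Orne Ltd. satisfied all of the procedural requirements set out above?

(1) due by 2029-04-02 + 45 days = 2029-05-17; 2029-04-03 is within that limit.
(2) the permitted window runs from 2029-04-03 + 21 = 2029-04-24 to 2029-04-03 + 48 = 2029-05-21; done 2029-05-31 — 10 days after the window closed.

No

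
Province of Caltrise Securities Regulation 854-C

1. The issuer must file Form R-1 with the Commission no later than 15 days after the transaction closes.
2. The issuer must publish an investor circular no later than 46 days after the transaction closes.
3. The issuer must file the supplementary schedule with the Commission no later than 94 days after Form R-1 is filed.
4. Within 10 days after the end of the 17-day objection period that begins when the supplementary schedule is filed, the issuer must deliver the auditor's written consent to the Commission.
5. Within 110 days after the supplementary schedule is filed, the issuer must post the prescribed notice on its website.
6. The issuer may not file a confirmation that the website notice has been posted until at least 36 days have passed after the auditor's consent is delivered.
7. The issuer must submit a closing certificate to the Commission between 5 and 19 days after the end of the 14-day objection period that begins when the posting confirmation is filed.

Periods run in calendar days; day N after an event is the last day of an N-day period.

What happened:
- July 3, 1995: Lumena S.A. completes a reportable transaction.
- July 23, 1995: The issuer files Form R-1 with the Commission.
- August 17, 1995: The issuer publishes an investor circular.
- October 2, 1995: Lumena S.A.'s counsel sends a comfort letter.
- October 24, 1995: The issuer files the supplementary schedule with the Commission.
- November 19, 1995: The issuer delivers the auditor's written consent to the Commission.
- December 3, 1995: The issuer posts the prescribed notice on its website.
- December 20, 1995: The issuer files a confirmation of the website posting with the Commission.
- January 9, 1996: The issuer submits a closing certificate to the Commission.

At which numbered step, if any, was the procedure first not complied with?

Step 1: 15 days after July 3, 1995 (when the transaction closes) is July 18, 1995; done July 23, 1995 — 5 days late.
No need to go further; step 1 was not satisfied.

Step 1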